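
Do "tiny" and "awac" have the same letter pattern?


Pattern of "tiny": [0, 1, 2, 3]
Pattern of "awac": [0, 1, 0, 2]
Patterns do not match
Same pattern = No


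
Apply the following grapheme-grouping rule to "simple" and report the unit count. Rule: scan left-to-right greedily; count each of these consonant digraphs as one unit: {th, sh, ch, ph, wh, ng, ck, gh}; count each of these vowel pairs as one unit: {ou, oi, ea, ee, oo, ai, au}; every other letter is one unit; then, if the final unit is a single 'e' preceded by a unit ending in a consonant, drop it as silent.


Word: "simple" (6 letters)
Left-to-right scan:
  [1] 's' (letter)
  [2] 'i' (letter)
  [3] 'm' (letter)
  [4] 'p' (letter)
  [5] 'l' (letter)
  [6] 'e' (letter)
Units from scan: 6
Final unit is 'e' after a consonant -> drop as silent (-1)
Sound units = 5 units


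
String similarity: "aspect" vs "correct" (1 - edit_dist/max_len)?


Word 1: "aspect" (length 6)
Word 2: "correct" (length 7)
One optimal edit sequence:
  1. insert 'c'  (+1)
  2. substitute 'a' -> 'o'  (+1)
  3. substitute 's' -> 'r'  (+1)
  4. substitute 'p' -> 'r'  (+1)
  5. keep 'e'
  6. keep 'c'
  7. keep 't'
Edit distance = 4
Max length = max(6, 7) = 7
Similarity = 1 - 4/7
= 0.4286


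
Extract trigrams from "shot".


Word: "shot" (length 4)
Number of trigrams = 4 - 3 + 1 = 2
  Position 0: "sho"
  Position 1: "hot"
Trigrams = "sho", "hot"


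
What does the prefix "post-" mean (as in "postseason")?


Prefix: post-
Example: postseason (post- + season)
Meaning = after


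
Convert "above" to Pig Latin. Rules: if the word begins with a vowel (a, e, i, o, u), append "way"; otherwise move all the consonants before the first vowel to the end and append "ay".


Word: "above"
Starts with vowel → add 'way'
Pig Latin = "aboveway"


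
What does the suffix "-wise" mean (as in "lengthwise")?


Suffix: -wise
As in: lengthwise -> length + -wise
Meaning = in the manner of


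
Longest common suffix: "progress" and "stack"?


Word 1: "progress"
Word 2: "stack"
Comparing from end:
  Pos -1: 's' != 'k' (stop)
LCS = "" (length 0)


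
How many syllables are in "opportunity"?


Word: "opportunity"
Syllable breakdown: op / por / tu / ni / ty
Counting: 5 parts
= 5 syllables


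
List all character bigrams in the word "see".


Word: "see" (length 3)
Number of bigrams = 3 - 2 + 1 = 2
  Position 0: "se"
  Position 1: "ee"
Bigrams = "se", "ee"


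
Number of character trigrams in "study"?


Word: "study" (length 5)
Number of 3-grams = length - 3 + 1 = 5 - 3 + 1
= 3


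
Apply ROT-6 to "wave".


Word: "wave"
Shift: 6
Each letter → (letter + shift) mod 26:
  'w' (22) + 6 = 2 → 'c'
  'a' (0) + 6 = 6 → 'g'
  'v' (21) + 6 = 1 → 'b'
  'e' (4) + 6 = 10 → 'k'
Result = "cgbk"


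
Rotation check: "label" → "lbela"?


Word: "label", Candidate: "lbela"
Method: check if candidate is substring of word+word
"labellabel" contains "lbela"? No
Is rotation = No


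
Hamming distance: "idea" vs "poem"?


Comparing character by character (same length = 4):
  Pos 0: 'i' vs 'p' !=
  Pos 1: 'd' vs 'o' !=
  Pos 2: 'e' vs 'e' =
  Pos 3: 'a' vs 'm' !=
Hamming distance = 3


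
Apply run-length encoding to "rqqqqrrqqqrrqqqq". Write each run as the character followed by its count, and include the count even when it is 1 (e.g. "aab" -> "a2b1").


String: "rqqqqrrqqqrrqqqq"
Scanning for consecutive runs:
  'r' x 1
  'q' x 4
  'r' x 2
  'q' x 3
  'r' x 2
  'q' x 4
RLE = "r1q4r2q3r2q4"


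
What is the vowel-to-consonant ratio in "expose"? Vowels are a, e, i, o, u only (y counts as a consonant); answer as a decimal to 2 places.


Word: "expose"
Vowels (a,e,i,o,u): 3
Consonants: 3
Ratio = 3/3
= 1.00


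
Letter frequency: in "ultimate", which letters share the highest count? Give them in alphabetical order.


Word: "ultimate"
Letter counts:
  'a': 1
  'e': 1
  'i': 1
  'l': 1
  'm': 1
  't': 2
  'u': 1
Maximum count = 2
Most frequent = 't' (2 times each)


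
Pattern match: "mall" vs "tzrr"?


Pattern of "mall": [0, 1, 2, 2]
Pattern of "tzrr": [0, 1, 2, 2]
Patterns match
Same pattern = Yes


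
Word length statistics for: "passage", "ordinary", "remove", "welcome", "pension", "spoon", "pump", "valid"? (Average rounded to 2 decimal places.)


Lengths: "passage"=7, "ordinary"=8, "remove"=6, "welcome"=7, "pension"=7, "spoon"=5, "pump"=4, "valid"=5
Sum = 49, Count = 8
Average = 49/8 = 6.13
= avg=6.13, min=4, max=8


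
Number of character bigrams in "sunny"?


Word: "sunny" (length 5)
Number of 2-grams = length - 2 + 1 = 5 - 2 + 1
= 4


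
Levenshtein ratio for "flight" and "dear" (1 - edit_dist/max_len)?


Word 1: "flight" (length 6)
Word 2: "dear" (length 4)
One optimal edit sequence:
  1. delete 'f'  (+1)
  2. delete 'l'  (+1)
  3. substitute 'i' -> 'd'  (+1)
  4. substitute 'g' -> 'e'  (+1)
  5. substitute 'h' -> 'a'  (+1)
  6. substitute 't' -> 'r'  (+1)
Edit distance = 6
Max length = max(6, 4) = 6
Similarity = 1 - 6/6
= 0.0000


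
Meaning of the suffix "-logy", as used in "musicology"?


Suffix: -logy
As in: musicology -> music + -logy, with a spelling change
Meaning = study of


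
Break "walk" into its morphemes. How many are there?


Word: "walk"
Morphemes: walk
Each morpheme carries meaning
= 1 morpheme


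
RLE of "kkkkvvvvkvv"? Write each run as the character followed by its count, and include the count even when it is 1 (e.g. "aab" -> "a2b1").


String: "kkkkvvvvkvv"
Scanning for consecutive runs:
  'k' x 4
  'v' x 4
  'k' x 1
  'v' x 2
RLE = "k4v4k1v2"


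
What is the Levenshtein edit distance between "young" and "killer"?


Word 1: "young" (length 5)
Word 2: "killer" (length 6)
One optimal edit sequence (insert/delete/substitute each cost 1):
  1. insert 'k'  (+1)
  2. substitute 'y' -> 'i'  (+1)
  3. substitute 'o' -> 'l'  (+1)
  4. substitute 'u' -> 'l'  (+1)
  5. substitute 'n' -> 'e'  (+1)
  6. substitute 'g' -> 'r'  (+1)
Total edit operations: 6
Edit distance = 6


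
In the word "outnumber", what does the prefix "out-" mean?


Prefix: out-
As in: outnumber -> out- + number
Meaning = surpass


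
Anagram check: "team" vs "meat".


Word 1: "team" → sorted: aemt
Word 2: "meat" → sorted: aemt
Same letters? aemt == aemt
Anagram = Yes


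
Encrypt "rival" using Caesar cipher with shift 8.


Word: "rival"
Shift: 8
Each letter → (letter + shift) mod 26:
  'r' (17) + 8 = 25 → 'z'
  'i' (8) + 8 = 16 → 'q'
  'v' (21) + 8 = 3 → 'd'
  'a' (0) + 8 = 8 → 'i'
  'l' (11) + 8 = 19 → 't'
Result = "zqdit"


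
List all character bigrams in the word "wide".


Word: "wide" (length 4)
Number of bigrams = 4 - 2 + 1 = 3
  Position 0: "wi"
  Position 1: "id"
  Position 2: "de"
Bigrams = "wi", "id", "de"


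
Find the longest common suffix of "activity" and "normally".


Word 1: "activity"
Word 2: "normally"
Comparing from end:
  Pos -1: 'y' == 'y'
  Pos -2: 't' != 'l' (stop)
LCS = "y" (length 1)


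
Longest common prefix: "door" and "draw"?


Word 1: "door"
Word 2: "draw"
Comparing from start:
  Pos 0: 'd' == 'd'
  Pos 1: 'o' != 'r' (stop)
LCP = "d" (length 1)


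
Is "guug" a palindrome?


Word: "guug"
Reversed: "guug"
Forward == Backward? guug == guug
Palindrome = Yes


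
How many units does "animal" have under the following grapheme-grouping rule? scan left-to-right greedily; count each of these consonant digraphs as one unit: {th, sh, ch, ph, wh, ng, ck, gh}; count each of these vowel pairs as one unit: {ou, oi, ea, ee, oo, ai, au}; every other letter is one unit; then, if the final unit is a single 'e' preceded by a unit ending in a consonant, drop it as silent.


Word: "animal" (6 letters)
Left-to-right scan:
  1. 'a' (letter)
  2. 'n' (letter)
  3. 'i' (letter)
  4. 'm' (letter)
  5. 'a' (letter)
  6. 'l' (letter)
Units from scan: 6
Sound units = 6 units


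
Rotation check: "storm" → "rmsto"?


Word: "storm", Candidate: "rmsto"
Method: check if candidate is substring of word+word
"stormstorm" contains "rmsto"? Yes
Is rotation = Yes


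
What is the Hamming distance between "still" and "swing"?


Comparing character by character (same length = 5):
  Pos 0: 's' vs 's' =
  Pos 1: 't' vs 'w' !=
  Pos 2: 'i' vs 'i' =
  Pos 3: 'l' vs 'n' !=
  Pos 4: 'l' vs 'g' !=
Hamming distance = 3


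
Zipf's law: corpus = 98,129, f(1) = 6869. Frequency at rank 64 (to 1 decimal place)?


Zipf's law: f(r) = f(1) / r
f(1) = 6869
f(64) = 6869 / 64
= 107.3 occurrences


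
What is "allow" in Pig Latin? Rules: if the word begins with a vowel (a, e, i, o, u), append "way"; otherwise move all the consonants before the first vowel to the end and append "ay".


Word: "allow"
Starts with vowel → add 'way'
Pig Latin = "allowway"


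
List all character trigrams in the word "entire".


Word: "entire" (length 6)
Number of trigrams = 6 - 3 + 1 = 4
  Position 0: "ent"
  Position 1: "nti"
  Position 2: "tir"
  Position 3: "ire"
Trigrams = "ent", "nti", "tir", "ire"


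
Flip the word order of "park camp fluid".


Original: "park camp fluid"
Words (1..n): park | camp | fluid
Reversed (n..1): fluid | camp | park
Result = "fluid camp park"


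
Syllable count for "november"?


Word: "november"
Syllable breakdown: no-vem-ber
Counting: 3 parts
= 3 syllables


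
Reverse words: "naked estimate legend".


Original: "naked estimate legend"
Words (1..n): naked | estimate | legend
Reversed (n..1): legend | estimate | naked
Result = "legend estimate naked"


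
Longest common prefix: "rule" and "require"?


Word 1: "rule"
Word 2: "require"
Comparing from start:
  Pos 0: 'r' == 'r'
  Pos 1: 'u' != 'e' (stop)
LCP = "r" (length 1)


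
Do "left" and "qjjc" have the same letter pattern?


Pattern of "left": [0, 1, 2, 3]
Pattern of "qjjc": [0, 1, 1, 2]
Patterns do not match
Same pattern = No


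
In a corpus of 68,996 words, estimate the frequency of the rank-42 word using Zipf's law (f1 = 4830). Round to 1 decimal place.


Zipf's law: f(r) = f(1) / r
f(1) = 4830
f(42) = 4830 / 42
= 115.0 occurrences


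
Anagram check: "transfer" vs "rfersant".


Word 1: "transfer" → sorted: aefnrrst
Word 2: "rfersant" → sorted: aefnrrst
Same letters? aefnrrst == aefnrrst
Anagram = Yes


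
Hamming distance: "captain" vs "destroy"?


Comparing character by character (same length = 7):
  Pos 0: 'c' vs 'd' !=
  Pos 1: 'a' vs 'e' !=
  Pos 2: 'p' vs 's' !=
  Pos 3: 't' vs 't' =
  Pos 4: 'a' vs 'r' !=
  Pos 5: 'i' vs 'o' !=
  Pos 6: 'n' vs 'y' !=
Hamming distance = 6


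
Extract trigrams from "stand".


Word: "stand" (length 5)
Number of trigrams = 5 - 3 + 1 = 3
  Position 0: "sta"
  Position 1: "tan"
  Position 2: "and"
Trigrams = "sta", "tan", "and"


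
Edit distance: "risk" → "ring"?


Word 1: "risk" (length 4)
Word 2: "ring" (length 4)
One optimal edit sequence (insert/delete/substitute each cost 1):
  1. keep 'r'
  2. keep 'i'
  3. substitute 's' -> 'n'  (+1)
  4. substitute 'k' -> 'g'  (+1)
Total edit operations: 2
Edit distance = 2


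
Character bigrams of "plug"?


Word: "plug" (length 4)
Number of bigrams = 4 - 2 + 1 = 3
  Position 0: "pl"
  Position 1: "lu"
  Position 2: "ug"
Bigrams = "pl", "lu", "ug"


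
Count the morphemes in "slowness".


Word: "slowness"
Morphemes: slow | -ness
Each morpheme carries meaning
= 2 morphemes


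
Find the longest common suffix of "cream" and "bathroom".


Word 1: "cream"
Word 2: "bathroom"
Comparing from end:
  Pos -1: 'm' == 'm'
  Pos -2: 'a' != 'o' (stop)
LCS = "m" (length 1)


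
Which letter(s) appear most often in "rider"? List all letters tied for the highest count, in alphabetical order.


Word: "rider"
Letter counts:
  'd': 1
  'e': 1
  'i': 1
  'r': 2
Maximum count = 2
Most frequent = 'r' (2 times each)


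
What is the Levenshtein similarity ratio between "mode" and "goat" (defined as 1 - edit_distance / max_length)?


Word 1: "mode" (length 4)
Word 2: "goat" (length 4)
One optimal edit sequence:
  1. substitute 'm' -> 'g'  (+1)
  2. keep 'o'
  3. substitute 'd' -> 'a'  (+1)
  4. substitute 'e' -> 't'  (+1)
Edit distance = 3
Max length = max(4, 4) = 4
Similarity = 1 - 3/4
= 0.2500


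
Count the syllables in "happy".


Word: "happy"
Syllable breakdown: hap · py
Counting: 2 parts
= 2 syllables


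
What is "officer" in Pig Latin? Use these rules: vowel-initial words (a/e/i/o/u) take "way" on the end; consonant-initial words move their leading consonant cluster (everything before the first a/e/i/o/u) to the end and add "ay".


Word: "officer"
Starts with vowel → add 'way'
Pig Latin = "officerway"


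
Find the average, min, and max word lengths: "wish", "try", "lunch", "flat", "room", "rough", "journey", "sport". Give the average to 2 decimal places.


Lengths: "wish"=4, "try"=3, "lunch"=5, "flat"=4, "room"=4, "rough"=5, "journey"=7, "sport"=5
Sum = 37, Count = 8
Average = 37/8 = 4.63
= avg=4.63, min=3, max=7


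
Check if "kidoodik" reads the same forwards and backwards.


Word: "kidoodik"
Reversed: "kidoodik"
Forward == Backward? kidoodik == kidoodik
Palindrome = Yes


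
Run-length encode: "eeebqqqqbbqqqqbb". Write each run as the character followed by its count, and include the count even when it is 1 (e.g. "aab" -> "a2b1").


String: "eeebqqqqbbqqqqbb"
Scanning for consecutive runs:
  'e' x 3
  'b' x 1
  'q' x 4
  'b' x 2
  'q' x 4
  'b' x 2
RLE = "e3b1q4b2q4b2"


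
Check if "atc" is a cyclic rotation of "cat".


Word: "cat", Candidate: "atc"
Method: check if candidate is substring of word+word
"catcat" contains "atc"? Yes
Is rotation = Yes


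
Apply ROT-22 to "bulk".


Word: "bulk"
Shift: 22
Each letter → (letter + shift) mod 26:
  'b' (1) + 22 = 23 → 'x'
  'u' (20) + 22 = 16 → 'q'
  'l' (11) + 22 = 7 → 'h'
  'k' (10) + 22 = 6 → 'g'
Result = "xqhg"


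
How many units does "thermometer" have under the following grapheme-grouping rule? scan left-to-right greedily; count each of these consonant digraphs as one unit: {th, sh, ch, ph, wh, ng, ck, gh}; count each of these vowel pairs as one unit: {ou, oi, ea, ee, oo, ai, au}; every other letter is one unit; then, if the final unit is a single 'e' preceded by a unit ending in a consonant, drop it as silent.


Word: "thermometer" (11 letters)
Left-to-right scan:
  (1) 'th' (digraph)
  (2) 'e' (letter)
  (3) 'r' (letter)
  (4) 'm' (letter)
  (5) 'o' (letter)
  (6) 'm' (letter)
  (7) 'e' (letter)
  (8) 't' (letter)
  (9) 'e' (letter)
  (10) 'r' (letter)
Units from scan: 10
Sound units = 10 units


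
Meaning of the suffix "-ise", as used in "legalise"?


Suffix: -ise
Example: legalise (legal + -ise)
Meaning = to make


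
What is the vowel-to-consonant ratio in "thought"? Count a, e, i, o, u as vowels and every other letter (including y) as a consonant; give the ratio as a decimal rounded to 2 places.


Word: "thought"
Vowels (a,e,i,o,u): 2
Consonants: 5
Ratio = 2/5
= 0.40


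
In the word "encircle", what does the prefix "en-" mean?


Prefix: en-
Example: encircle (en- + circle)
Meaning = cause to / put into


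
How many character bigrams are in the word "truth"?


Word: "truth" (length 5)
Number of 2-grams = length - 2 + 1 = 5 - 2 + 1
= 4


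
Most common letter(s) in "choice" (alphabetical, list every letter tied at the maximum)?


Word: "choice"
Letter counts:
  'c': 2
  'e': 1
  'h': 1
  'i': 1
  'o': 1
Maximum count = 2
Most frequent = 'c' (2 times each)


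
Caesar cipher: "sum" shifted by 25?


Word: "sum"
Shift: 25
Each letter → (letter + shift) mod 26:
  's' (18) + 25 = 17 → 'r'
  'u' (20) + 25 = 19 → 't'
  'm' (12) + 25 = 11 → 'l'
Result = "rtl"


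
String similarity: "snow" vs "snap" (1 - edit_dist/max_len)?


Word 1: "snow" (length 4)
Word 2: "snap" (length 4)
One optimal edit sequence:
  1. keep 's'
  2. keep 'n'
  3. substitute 'o' -> 'a'  (+1)
  4. substitute 'w' -> 'p'  (+1)
Edit distance = 2
Max length = max(4, 4) = 4
Similarity = 1 - 2/4
= 0.5000


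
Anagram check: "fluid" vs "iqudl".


Word 1: "fluid" → sorted: dfilu
Word 2: "iqudl" → sorted: dilqu
Same letters? dfilu != dilqu
Anagram = No


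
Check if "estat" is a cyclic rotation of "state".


Word: "state", Candidate: "estat"
Method: check if candidate is substring of word+word
"statestate" contains "estat"? Yes
Is rotation = Yes


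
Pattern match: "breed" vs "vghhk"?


Pattern of "breed": [0, 1, 2, 2, 3]
Pattern of "vghhk": [0, 1, 2, 2, 3]
Patterns match
Same pattern = Yes


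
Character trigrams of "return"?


Word: "return" (length 6)
Number of trigrams = 6 - 3 + 1 = 4
  Position 0: "ret"
  Position 1: "etu"
  Position 2: "tur"
  Position 3: "urn"
Trigrams = "ret", "etu", "tur", "urn"


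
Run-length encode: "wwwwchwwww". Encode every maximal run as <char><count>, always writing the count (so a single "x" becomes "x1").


String: "wwwwchwwww"
Scanning for consecutive runs:
  'w' x 4
  'c' x 1
  'h' x 1
  'w' x 4
RLE = "w4c1h1w4"


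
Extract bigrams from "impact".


Word: "impact" (length 6)
Number of bigrams = 6 - 2 + 1 = 5
  Position 0: "im"
  Position 1: "mp"
  Position 2: "pa"
  Position 3: "ac"
  Position 4: "ct"
Bigrams = "im", "mp", "pa", "ac", "ct"


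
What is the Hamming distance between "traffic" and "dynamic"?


Comparing character by character (same length = 7):
  Pos 0: 't' vs 'd' !=
  Pos 1: 'r' vs 'y' !=
  Pos 2: 'a' vs 'n' !=
  Pos 3: 'f' vs 'a' !=
  Pos 4: 'f' vs 'm' !=
  Pos 5: 'i' vs 'i' =
  Pos 6: 'c' vs 'c' =
Hamming distance = 5


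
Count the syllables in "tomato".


Word: "tomato"
Syllable breakdown: to | ma | to
Counting: 3 parts
= 3 syllables


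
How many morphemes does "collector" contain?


Word: "collector"
Morphemes: collect + -or
Each morpheme carries meaning
= 2 morphemes


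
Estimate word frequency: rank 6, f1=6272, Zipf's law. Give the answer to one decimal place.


Zipf's law: f(r) = f(1) / r
f(1) = 6272
f(6) = 6272 / 6
= 1045.3 occurrences


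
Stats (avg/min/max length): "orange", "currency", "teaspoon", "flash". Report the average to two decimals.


Lengths: "orange"=6, "currency"=8, "teaspoon"=8, "flash"=5
Sum = 27, Count = 4
Average = 27/4 = 6.75
= avg=6.75, min=5, max=8


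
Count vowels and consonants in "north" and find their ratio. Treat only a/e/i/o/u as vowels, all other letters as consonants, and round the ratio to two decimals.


Word: "north"
Vowels (a,e,i,o,u): 1
Consonants: 4
Ratio = 1/4
= 0.25


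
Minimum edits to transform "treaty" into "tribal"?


Word 1: "treaty" (length 6)
Word 2: "tribal" (length 6)
One optimal edit sequence (insert/delete/substitute each cost 1):
  1. keep 't'
  2. keep 'r'
  3. substitute 'e' -> 'i'  (+1)
  4. substitute 'a' -> 'b'  (+1)
  5. substitute 't' -> 'a'  (+1)
  6. substitute 'y' -> 'l'  (+1)
Total edit operations: 4
Edit distance = 4


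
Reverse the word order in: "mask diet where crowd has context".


Original: "mask diet where crowd has context"
Words (1..n): mask | diet | where | crowd | has | context
Reversed (n..1): context | has | crowd | where | diet | mask
Result = "context has crowd where diet mask"


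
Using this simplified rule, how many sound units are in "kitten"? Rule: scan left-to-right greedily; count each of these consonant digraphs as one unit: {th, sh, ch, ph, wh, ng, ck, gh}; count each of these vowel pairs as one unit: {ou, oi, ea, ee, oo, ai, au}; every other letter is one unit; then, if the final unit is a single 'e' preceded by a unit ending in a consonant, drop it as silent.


Word: "kitten" (6 letters)
Left-to-right scan:
  [1] 'k' (letter)
  [2] 'i' (letter)
  [3] 't' (letter)
  [4] 't' (letter)
  [5] 'e' (letter)
  [6] 'n' (letter)
Units from scan: 6
Sound units = 6 units


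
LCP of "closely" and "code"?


Word 1: "closely"
Word 2: "code"
Comparing from start:
  Pos 0: 'c' == 'c'
  Pos 1: 'l' != 'o' (stop)
LCP = "c" (length 1)


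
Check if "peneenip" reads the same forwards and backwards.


Word: "peneenip"
Reversed: "pineenep"
Forward == Backward? peneenip != pineenep
Palindrome = No


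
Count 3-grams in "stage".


Word: "stage" (length 5)
Number of 3-grams = length - 3 + 1 = 5 - 3 + 1
= 3


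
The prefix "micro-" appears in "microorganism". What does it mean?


Prefix: micro-
Example: microorganism (micro- + organism)
Meaning = small


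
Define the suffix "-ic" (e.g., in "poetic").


Suffix: -ic
As in: poetic -> poet + -ic
Meaning = relating to


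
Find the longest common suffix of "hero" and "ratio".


Word 1: "hero"
Word 2: "ratio"
Comparing from end:
  Pos -1: 'o' == 'o'
  Pos -2: 'r' != 'i' (stop)
LCS = "o" (length 1)


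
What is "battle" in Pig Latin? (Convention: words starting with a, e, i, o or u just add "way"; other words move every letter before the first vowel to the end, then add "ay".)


Word: "battle"
Starts with consonant(s) → move to end, add 'ay'
Consonant cluster: "b"
Pig Latin = "attlebay"


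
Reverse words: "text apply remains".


Original: "text apply remains"
Words (1..n): text | apply | remains
Reversed (n..1): remains | apply | text
Result = "remains apply text"


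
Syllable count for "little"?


Word: "little"
Syllable breakdown: lit / tle
Counting: 2 parts
= 2 syllables


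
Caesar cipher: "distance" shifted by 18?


Word: "distance"
Shift: 18
Each letter → (letter + shift) mod 26:
  'd' (3) + 18 = 21 → 'v'
  'i' (8) + 18 = 0 → 'a'
  's' (18) + 18 = 10 → 'k'
  't' (19) + 18 = 11 → 'l'
  'a' (0) + 18 = 18 → 's'
  'n' (13) + 18 = 5 → 'f'
  'c' (2) + 18 = 20 → 'u'
  'e' (4) + 18 = 22 → 'w'
Result = "vaklsfuw"


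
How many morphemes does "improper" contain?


Word: "improper"
Morphemes: im- / proper
Each morpheme carries meaning
= 2 morphemes


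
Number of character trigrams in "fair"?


Word: "fair" (length 4)
Number of 3-grams = length - 3 + 1 = 4 - 3 + 1
= 2


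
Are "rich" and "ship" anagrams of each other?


Word 1: "rich" → sorted: chir
Word 2: "ship" → sorted: hips
Same letters? chir != hips
Anagram = No


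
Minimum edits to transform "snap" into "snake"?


Word 1: "snap" (length 4)
Word 2: "snake" (length 5)
One optimal edit sequence (insert/delete/substitute each cost 1):
  1. keep 's'
  2. keep 'n'
  3. keep 'a'
  4. insert 'k'  (+1)
  5. substitute 'p' -> 'e'  (+1)
Total edit operations: 2
Edit distance = 2


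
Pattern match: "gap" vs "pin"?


Pattern of "gap": [0, 1, 2]
Pattern of "pin": [0, 1, 2]
Patterns match
Same pattern = Yes


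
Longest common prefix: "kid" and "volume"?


Word 1: "kid"
Word 2: "volume"
Comparing from start:
  Pos 0: 'k' != 'v' (stop)
LCP = "" (length 0)


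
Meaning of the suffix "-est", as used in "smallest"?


Suffix: -est
As in: smallest -> small + -est
Meaning = most


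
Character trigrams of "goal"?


Word: "goal" (length 4)
Number of trigrams = 4 - 3 + 1 = 2
  Position 0: "goa"
  Position 1: "oal"
Trigrams = "goa", "oal"


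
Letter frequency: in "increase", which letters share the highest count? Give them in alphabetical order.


Word: "increase"
Letter counts:
  'a': 1
  'c': 1
  'e': 2
  'i': 1
  'n': 1
  'r': 1
  's': 1
Maximum count = 2
Most frequent = 'e' (2 times each)


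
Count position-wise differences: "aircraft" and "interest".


Comparing character by character (same length = 8):
  Pos 0: 'a' vs 'i' !=
  Pos 1: 'i' vs 'n' !=
  Pos 2: 'r' vs 't' !=
  Pos 3: 'c' vs 'e' !=
  Pos 4: 'r' vs 'r' =
  Pos 5: 'a' vs 'e' !=
  Pos 6: 'f' vs 's' !=
  Pos 7: 't' vs 't' =
Hamming distance = 6


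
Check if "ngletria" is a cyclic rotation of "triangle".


Word: "triangle", Candidate: "ngletria"
Method: check if candidate is substring of word+word
"triangletriangle" contains "ngletria"? Yes
Is rotation = Yes


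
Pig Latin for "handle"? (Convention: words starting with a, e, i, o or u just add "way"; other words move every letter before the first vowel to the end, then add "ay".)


Word: "handle"
Starts with consonant(s) → move to end, add 'ay'
Consonant cluster: "h"
Pig Latin = "andlehay"


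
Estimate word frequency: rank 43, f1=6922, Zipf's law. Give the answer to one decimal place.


Zipf's law: f(r) = f(1) / r
f(1) = 6922
f(43) = 6922 / 43
= 161.0 occurrences


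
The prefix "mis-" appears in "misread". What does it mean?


Prefix: mis-
Example: misread (mis- + read)
Meaning = wrongly


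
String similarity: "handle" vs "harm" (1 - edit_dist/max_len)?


Word 1: "handle" (length 6)
Word 2: "harm" (length 4)
One optimal edit sequence:
  1. keep 'h'
  2. keep 'a'
  3. delete 'n'  (+1)
  4. delete 'd'  (+1)
  5. substitute 'l' -> 'r'  (+1)
  6. substitute 'e' -> 'm'  (+1)
Edit distance = 4
Max length = max(6, 4) = 6
Similarity = 1 - 4/6
= 0.3333


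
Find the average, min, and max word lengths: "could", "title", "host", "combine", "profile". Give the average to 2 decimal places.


Lengths: "could"=5, "title"=5, "host"=4, "combine"=7, "profile"=7
Sum = 28, Count = 5
Average = 28/5 = 5.60
= avg=5.60, min=4, max=7


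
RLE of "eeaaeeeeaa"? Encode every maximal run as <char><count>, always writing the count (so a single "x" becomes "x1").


String: "eeaaeeeeaa"
Scanning for consecutive runs:
  'e' x 2
  'a' x 2
  'e' x 4
  'a' x 2
RLE = "e2a2e4a2"


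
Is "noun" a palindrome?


Word: "noun"
Reversed: "nuon"
Forward == Backward? noun != nuon
Palindrome = No


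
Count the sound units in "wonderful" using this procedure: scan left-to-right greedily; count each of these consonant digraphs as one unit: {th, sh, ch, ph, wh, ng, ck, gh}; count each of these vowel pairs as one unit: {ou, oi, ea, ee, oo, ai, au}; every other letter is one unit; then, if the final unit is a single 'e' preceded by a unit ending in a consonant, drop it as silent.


Word: "wonderful" (9 letters)
Left-to-right scan:
  [1] 'w' (letter)
  [2] 'o' (letter)
  [3] 'n' (letter)
  [4] 'd' (letter)
  [5] 'e' (letter)
  [6] 'r' (letter)
  [7] 'f' (letter)
  [8] 'u' (letter)
  [9] 'l' (letter)
Units from scan: 9
Sound units = 9 units


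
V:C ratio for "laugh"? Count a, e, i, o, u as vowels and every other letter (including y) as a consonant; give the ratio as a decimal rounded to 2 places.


Word: "laugh"
Vowels (a,e,i,o,u): 2
Consonants: 3
Ratio = 2/3
= 0.67


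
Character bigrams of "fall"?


Word: "fall" (length 4)
Number of bigrams = 4 - 2 + 1 = 3
  Position 0: "fa"
  Position 1: "al"
  Position 2: "ll"
Bigrams = "fa", "al", "ll"


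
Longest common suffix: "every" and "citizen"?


Word 1: "every"
Word 2: "citizen"
Comparing from end:
  Pos -1: 'y' != 'n' (stop)
LCS = "" (length 0)


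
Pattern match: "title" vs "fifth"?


Pattern of "title": [0, 1, 0, 2, 3]
Pattern of "fifth": [0, 1, 0, 2, 3]
Patterns match
Same pattern = Yes


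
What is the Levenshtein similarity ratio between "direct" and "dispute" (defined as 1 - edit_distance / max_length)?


Word 1: "direct" (length 6)
Word 2: "dispute" (length 7)
One optimal edit sequence:
  1. keep 'd'
  2. keep 'i'
  3. substitute 'r' -> 's'  (+1)
  4. substitute 'e' -> 'p'  (+1)
  5. substitute 'c' -> 'u'  (+1)
  6. keep 't'
  7. insert 'e'  (+1)
Edit distance = 4
Max length = max(6, 7) = 7
Similarity = 1 - 4/7
= 0.4286


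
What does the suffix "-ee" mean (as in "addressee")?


Suffix: -ee
Example: addressee = address + -ee
Meaning = one who receives


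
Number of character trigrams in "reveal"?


Word: "reveal" (length 6)
Number of 3-grams = length - 3 + 1 = 6 - 3 + 1
= 4


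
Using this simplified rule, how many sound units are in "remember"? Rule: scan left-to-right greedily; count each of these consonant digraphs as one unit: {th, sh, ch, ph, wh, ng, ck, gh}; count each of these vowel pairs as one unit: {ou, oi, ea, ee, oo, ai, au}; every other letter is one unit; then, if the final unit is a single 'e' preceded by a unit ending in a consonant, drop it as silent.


Word: "remember" (8 letters)
Left-to-right scan:
  [1] 'r' (letter)
  [2] 'e' (letter)
  [3] 'm' (letter)
  [4] 'e' (letter)
  [5] 'm' (letter)
  [6] 'b' (letter)
  [7] 'e' (letter)
  [8] 'r' (letter)
Units from scan: 8
Sound units = 8 units


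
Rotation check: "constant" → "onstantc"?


Word: "constant", Candidate: "onstantc"
Method: check if candidate is substring of word+word
"constantconstant" contains "onstantc"? Yes
Is rotation = Yes


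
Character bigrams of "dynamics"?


Word: "dynamics" (length 8)
Number of bigrams = 8 - 2 + 1 = 7
  Position 0: "dy"
  Position 1: "yn"
  Position 2: "na"
  Position 3: "am"
  Position 4: "mi"
  Position 5: "ic"
  Position 6: "cs"
Bigrams = "dy", "yn", "na", "am", "mi", "ic", "cs"


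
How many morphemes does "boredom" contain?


Word: "boredom"
Morphemes: bore | -dom
Each morpheme carries meaning
= 2 morphemes


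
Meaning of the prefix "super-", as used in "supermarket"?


Prefix: super-
Example: supermarket (super- + market)
Meaning = above / beyond


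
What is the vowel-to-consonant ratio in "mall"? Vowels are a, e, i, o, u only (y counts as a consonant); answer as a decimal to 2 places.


Word: "mall"
Vowels (a,e,i,o,u): 1
Consonants: 3
Ratio = 1/3
= 0.33


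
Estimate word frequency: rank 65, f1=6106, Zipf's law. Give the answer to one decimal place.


Zipf's law: f(r) = f(1) / r
f(1) = 6106
f(65) = 6106 / 65
= 93.9 occurrences


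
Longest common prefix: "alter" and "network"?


Word 1: "alter"
Word 2: "network"
Comparing from start:
  Pos 0: 'a' != 'n' (stop)
LCP = "" (length 0)


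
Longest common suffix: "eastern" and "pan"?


Word 1: "eastern"
Word 2: "pan"
Comparing from end:
  Pos -1: 'n' == 'n'
  Pos -2: 'r' != 'a' (stop)
LCS = "n" (length 1)


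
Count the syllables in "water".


Word: "water"
Syllable breakdown: wa · ter
Counting: 2 parts
= 2 syllables


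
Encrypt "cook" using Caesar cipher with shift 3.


Word: "cook"
Shift: 3
Each letter → (letter + shift) mod 26:
  'c' (2) + 3 = 5 → 'f'
  'o' (14) + 3 = 17 → 'r'
  'o' (14) + 3 = 17 → 'r'
  'k' (10) + 3 = 13 → 'n'
Result = "frrn"


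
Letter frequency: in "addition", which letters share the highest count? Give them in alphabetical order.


Word: "addition"
Letter counts:
  'a': 1
  'd': 2
  'i': 2
  'n': 1
  'o': 1
  't': 1
Maximum count = 2
Most frequent = 'd', 'i' (2 times each)


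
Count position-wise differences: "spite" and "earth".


Comparing character by character (same length = 5):
  Pos 0: 's' vs 'e' !=
  Pos 1: 'p' vs 'a' !=
  Pos 2: 'i' vs 'r' !=
  Pos 3: 't' vs 't' =
  Pos 4: 'e' vs 'h' !=
Hamming distance = 4


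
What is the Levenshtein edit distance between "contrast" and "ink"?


Word 1: "contrast" (length 8)
Word 2: "ink" (length 3)
One optimal edit sequence (insert/delete/substitute each cost 1):
  1. delete 'c'  (+1)
  2. substitute 'o' -> 'i'  (+1)
  3. keep 'n'
  4. delete 't'  (+1)
  5. delete 'r'  (+1)
  6. delete 'a'  (+1)
  7. delete 's'  (+1)
  8. substitute 't' -> 'k'  (+1)
Total edit operations: 7
Edit distance = 7


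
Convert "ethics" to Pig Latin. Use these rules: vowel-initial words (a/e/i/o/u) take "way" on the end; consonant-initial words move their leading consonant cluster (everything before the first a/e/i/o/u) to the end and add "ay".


Word: "ethics"
Starts with vowel → add 'way'
Pig Latin = "ethicsway"


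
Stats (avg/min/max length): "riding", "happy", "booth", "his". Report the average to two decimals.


Lengths: "riding"=6, "happy"=5, "booth"=5, "his"=3
Sum = 19, Count = 4
Average = 19/4 = 4.75
= avg=4.75, min=3, max=6


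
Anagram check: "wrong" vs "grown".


Word 1: "wrong" → sorted: gnorw
Word 2: "grown" → sorted: gnorw
Same letters? gnorw == gnorw
Anagram = Yes


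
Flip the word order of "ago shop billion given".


Original: "ago shop billion given"
Words (1..n): ago | shop | billion | given
Reversed (n..1): given | billion | shop | ago
Result = "given billion shop ago"


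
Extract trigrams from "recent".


Word: "recent" (length 6)
Number of trigrams = 6 - 3 + 1 = 4
  Position 0: "rec"
  Position 1: "ece"
  Position 2: "cen"
  Position 3: "ent"
Trigrams = "rec", "ece", "cen", "ent"


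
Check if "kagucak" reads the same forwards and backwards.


Word: "kagucak"
Reversed: "kacugak"
Forward == Backward? kagucak != kacugak
Palindrome = No


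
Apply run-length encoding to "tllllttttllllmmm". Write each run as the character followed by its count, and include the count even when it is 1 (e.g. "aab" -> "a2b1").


String: "tllllttttllllmmm"
Scanning for consecutive runs:
  't' x 1
  'l' x 4
  't' x 4
  'l' x 4
  'm' x 3
RLE = "t1l4t4l4m3"


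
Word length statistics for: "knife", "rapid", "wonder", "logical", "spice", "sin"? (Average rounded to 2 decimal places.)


Lengths: "knife"=5, "rapid"=5, "wonder"=6, "logical"=7, "spice"=5, "sin"=3
Sum = 31, Count = 6
Average = 31/6 = 5.17
= avg=5.17, min=3, max=7


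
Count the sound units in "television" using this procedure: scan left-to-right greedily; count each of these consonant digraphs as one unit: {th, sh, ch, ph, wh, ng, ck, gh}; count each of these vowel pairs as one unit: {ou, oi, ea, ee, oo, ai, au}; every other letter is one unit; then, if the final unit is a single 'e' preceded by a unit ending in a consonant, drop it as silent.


Word: "television" (10 letters)
Left-to-right scan:
  (1) 't' (letter)
  (2) 'e' (letter)
  (3) 'l' (letter)
  (4) 'e' (letter)
  (5) 'v' (letter)
  (6) 'i' (letter)
  (7) 's' (letter)
  (8) 'i' (letter)
  (9) 'o' (letter)
  (10) 'n' (letter)
Units from scan: 10
Sound units = 10 units


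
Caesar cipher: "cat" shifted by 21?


Word: "cat"
Shift: 21
Each letter → (letter + shift) mod 26:
  'c' (2) + 21 = 23 → 'x'
  'a' (0) + 21 = 21 → 'v'
  't' (19) + 21 = 14 → 'o'
Result = "xvo"


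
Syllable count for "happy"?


Word: "happy"
Syllable breakdown: hap · py
Counting: 2 parts
= 2 syllables


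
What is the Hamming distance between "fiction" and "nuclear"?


Comparing character by character (same length = 7):
  Pos 0: 'f' vs 'n' !=
  Pos 1: 'i' vs 'u' !=
  Pos 2: 'c' vs 'c' =
  Pos 3: 't' vs 'l' !=
  Pos 4: 'i' vs 'e' !=
  Pos 5: 'o' vs 'a' !=
  Pos 6: 'n' vs 'r' !=
Hamming distance = 6


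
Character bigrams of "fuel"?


Word: "fuel" (length 4)
Number of bigrams = 4 - 2 + 1 = 3
  Position 0: "fu"
  Position 1: "ue"
  Position 2: "el"
Bigrams = "fu", "ue", "el"


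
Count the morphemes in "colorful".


Word: "colorful"
Morphemes: color + -ful
Each morpheme carries meaning
= 2 morphemes


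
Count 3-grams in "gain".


Word: "gain" (length 4)
Number of 3-grams = length - 3 + 1 = 4 - 3 + 1
= 2


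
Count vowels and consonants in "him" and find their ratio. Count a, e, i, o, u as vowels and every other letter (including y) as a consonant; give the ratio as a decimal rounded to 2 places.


Word: "him"
Vowels (a,e,i,o,u): 1
Consonants: 2
Ratio = 1/2
= 0.50


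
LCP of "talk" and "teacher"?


Word 1: "talk"
Word 2: "teacher"
Comparing from start:
  Pos 0: 't' == 't'
  Pos 1: 'a' != 'e' (stop)
LCP = "t" (length 1)


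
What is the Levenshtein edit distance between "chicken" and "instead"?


Word 1: "chicken" (length 7)
Word 2: "instead" (length 7)
One optimal edit sequence (insert/delete/substitute each cost 1):
  1. substitute 'c' -> 'i'  (+1)
  2. substitute 'h' -> 'n'  (+1)
  3. substitute 'i' -> 's'  (+1)
  4. substitute 'c' -> 't'  (+1)
  5. substitute 'k' -> 'e'  (+1)
  6. substitute 'e' -> 'a'  (+1)
  7. substitute 'n' -> 'd'  (+1)
Total edit operations: 7
Edit distance = 7


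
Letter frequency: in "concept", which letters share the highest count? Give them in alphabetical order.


Word: "concept"
Letter counts:
  'c': 2
  'e': 1
  'n': 1
  'o': 1
  'p': 1
  't': 1
Maximum count = 2
Most frequent = 'c' (2 times each)


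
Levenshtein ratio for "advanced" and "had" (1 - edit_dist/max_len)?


Word 1: "advanced" (length 8)
Word 2: "had" (length 3)
One optimal edit sequence:
  1. delete 'a'  (+1)
  2. delete 'd'  (+1)
  3. substitute 'v' -> 'h'  (+1)
  4. keep 'a'
  5. delete 'n'  (+1)
  6. delete 'c'  (+1)
  7. delete 'e'  (+1)
  8. keep 'd'
Edit distance = 6
Max length = max(8, 3) = 8
Similarity = 1 - 6/8
= 0.2500


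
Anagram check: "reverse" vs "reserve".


Word 1: "reverse" → sorted: eeerrsv
Word 2: "reserve" → sorted: eeerrsv
Same letters? eeerrsv == eeerrsv
Anagram = Yes


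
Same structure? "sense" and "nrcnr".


Pattern of "sense": [0, 1, 2, 0, 1]
Pattern of "nrcnr": [0, 1, 2, 0, 1]
Patterns match
Same pattern = Yes


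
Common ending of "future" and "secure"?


Word 1: "future"
Word 2: "secure"
Comparing from end:
  Pos -1: 'e' == 'e'
  Pos -2: 'r' == 'r'
  Pos -3: 'u' == 'u'
  Pos -4: 't' != 'c' (stop)
LCS = "ure" (length 3)


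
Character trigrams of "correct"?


Word: "correct" (length 7)
Number of trigrams = 7 - 3 + 1 = 5
  Position 0: "cor"
  Position 1: "orr"
  Position 2: "rre"
  Position 3: "rec"
  Position 4: "ect"
Trigrams = "cor", "orr", "rre", "rec", "ect"


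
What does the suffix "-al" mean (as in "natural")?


Suffix: -al
Example: natural = nature + -al, with a spelling change
Meaning = relating to


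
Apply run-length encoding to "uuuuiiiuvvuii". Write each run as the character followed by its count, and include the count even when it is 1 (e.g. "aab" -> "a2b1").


String: "uuuuiiiuvvuii"
Scanning for consecutive runs:
  'u' x 4
  'i' x 3
  'u' x 1
  'v' x 2
  'u' x 1
  'i' x 2
RLE = "u4i3u1v2u1i2"


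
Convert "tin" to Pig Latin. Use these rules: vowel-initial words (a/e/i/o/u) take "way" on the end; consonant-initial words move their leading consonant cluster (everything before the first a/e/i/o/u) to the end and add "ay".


Word: "tin"
Starts with consonant(s) → move to end, add 'ay'
Consonant cluster: "t"
Pig Latin = "intay"


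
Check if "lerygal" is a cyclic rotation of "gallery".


Word: "gallery", Candidate: "lerygal"
Method: check if candidate is substring of word+word
"gallerygallery" contains "lerygal"? Yes
Is rotation = Yes


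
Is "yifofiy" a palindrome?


Word: "yifofiy"
Reversed: "yifofiy"
Forward == Backward? yifofiy == yifofiy
Palindrome = Yes


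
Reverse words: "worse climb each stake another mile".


Original: "worse climb each stake another mile"
Words (1..n): worse | climb | each | stake | another | mile
Reversed (n..1): mile | another | stake | each | climb | worse
Result = "mile another stake each climb worse"


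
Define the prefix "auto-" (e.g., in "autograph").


Prefix: auto-
As in: autograph -> auto- + graph
Meaning = self


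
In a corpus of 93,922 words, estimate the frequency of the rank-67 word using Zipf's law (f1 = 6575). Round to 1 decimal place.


Zipf's law: f(r) = f(1) / r
f(1) = 6575
f(67) = 6575 / 67
= 98.1 occurrences


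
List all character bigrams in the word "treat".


Word: "treat" (length 5)
Number of bigrams = 5 - 2 + 1 = 4
  Position 0: "tr"
  Position 1: "re"
  Position 2: "ea"
  Position 3: "at"
Bigrams = "tr", "re", "ea", "at"


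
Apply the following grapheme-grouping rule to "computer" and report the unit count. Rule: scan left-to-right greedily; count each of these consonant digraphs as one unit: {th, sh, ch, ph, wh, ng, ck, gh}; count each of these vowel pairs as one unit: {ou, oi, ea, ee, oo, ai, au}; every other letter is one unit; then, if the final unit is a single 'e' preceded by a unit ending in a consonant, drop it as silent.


Word: "computer" (8 letters)
Left-to-right scan:
  [1] 'c' (letter)
  [2] 'o' (letter)
  [3] 'm' (letter)
  [4] 'p' (letter)
  [5] 'u' (letter)
  [6] 't' (letter)
  [7] 'e' (letter)
  [8] 'r' (letter)
Units from scan: 8
Sound units = 8 units
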